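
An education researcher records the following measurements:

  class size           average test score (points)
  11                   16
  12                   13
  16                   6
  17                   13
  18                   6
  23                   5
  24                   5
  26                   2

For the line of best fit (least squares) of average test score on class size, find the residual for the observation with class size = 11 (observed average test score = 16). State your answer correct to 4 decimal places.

n = 8, Σx = 147, Σy = 66, Σxy = 1044, Σx² = 2915
Sxx = Σx² − (Σx)²/n = 2915 − 2701.125 = 213.875
Sxy = Σxy − (Σx)(Σy)/n = 1044 − 1212.75 = -168.75
b = Sxy/Sxx = -168.75/213.875 = -0.789012
a = ȳ − b·x̄ = 8.25 − (-0.789012)·18.375 = 22.748101
ŷ(11) = 22.748101 + (-0.789012)·11 = 14.068966
residual = y − ŷ = 16 − 14.068966 = 1.931034

1.9310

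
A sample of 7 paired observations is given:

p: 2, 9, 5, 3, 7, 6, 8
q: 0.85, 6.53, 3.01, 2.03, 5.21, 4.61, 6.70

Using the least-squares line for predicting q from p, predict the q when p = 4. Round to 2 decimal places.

n = 7, Σx = 40, Σy = 28.94, Σxy = 199.34, Σx² = 268
Sxx = Σx² − (Σx)²/n = 268 − 228.571429 = 39.428571
Sxy = Σxy − (Σx)(Σy)/n = 199.34 − 165.371429 = 33.968571
b = Sxy/Sxx = 33.968571/39.428571 = 0.861522
a = ȳ − b·x̄ = 4.134286 − 0.861522·5.714286 = -0.788696
ŷ(4) = a + b·4 = -0.788696 + 0.861522·4 = 2.657391

2.66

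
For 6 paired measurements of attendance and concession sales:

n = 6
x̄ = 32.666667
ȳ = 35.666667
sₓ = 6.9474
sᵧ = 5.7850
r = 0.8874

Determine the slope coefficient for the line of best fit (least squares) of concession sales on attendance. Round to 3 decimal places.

b = r · sᵧ/sₓ = 0.8874 · 5.785/6.9474 = 0.738925

0.739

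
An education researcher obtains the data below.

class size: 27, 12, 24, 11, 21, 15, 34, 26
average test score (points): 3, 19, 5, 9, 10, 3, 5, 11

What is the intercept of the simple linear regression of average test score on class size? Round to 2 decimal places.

14.76

n = 8, Σx = 170, Σy = 65, Σxy = 1239, Σx² = 4068
Sxx = Σx² − (Σx)²/n = 4068 − 3612.5 = 455.5
Sxy = Σxy − (Σx)(Σy)/n = 1239 − 1381.25 = -142.25
b = Sxy/Sxx = -142.25/455.5 = -0.312294
a = ȳ − b·x̄ = 8.125 − (-0.312294)·21.25 = 14.761251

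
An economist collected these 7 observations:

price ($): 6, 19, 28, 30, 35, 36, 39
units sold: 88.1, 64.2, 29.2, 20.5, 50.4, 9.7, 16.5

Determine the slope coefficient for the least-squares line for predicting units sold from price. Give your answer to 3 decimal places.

-2.175

n = 7, Σx = 193, Σy = 278.6, Σxy = 5937.7, Σx² = 6123
Sxx = Σx² − (Σx)²/n = 6123 − 5321.285714 = 801.714286
Sxy = Σxy − (Σx)(Σy)/n = 5937.7 − 7681.4 = -1743.7
b = Sxy/Sxx = -1743.7/801.714286 = -2.174964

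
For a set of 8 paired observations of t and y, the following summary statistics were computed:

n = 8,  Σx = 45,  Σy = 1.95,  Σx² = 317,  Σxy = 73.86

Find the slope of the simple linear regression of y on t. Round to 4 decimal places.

0.9846

Sxx = Σx² − (Σx)²/n = 317 − 253.125 = 63.875
Sxy = Σxy − (Σx)(Σy)/n = 73.86 − 10.96875 = 62.89125
b = Sxy/Sxx = 62.89125/63.875 = 0.984599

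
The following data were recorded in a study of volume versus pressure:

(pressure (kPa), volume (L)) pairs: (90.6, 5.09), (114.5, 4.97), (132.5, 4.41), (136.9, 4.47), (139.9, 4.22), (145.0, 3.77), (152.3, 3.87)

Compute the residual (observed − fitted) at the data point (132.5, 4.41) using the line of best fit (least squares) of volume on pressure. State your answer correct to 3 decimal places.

n = 7, Σx = 911.7, Σy = 30.8, Σxy = 3952.916, Σx² = 121408.77
Sxx = Σx² − (Σx)²/n = 121408.77 − 118742.412857 = 2666.357143
Sxy = Σxy − (Σx)(Σy)/n = 3952.916 − 4011.48 = -58.564
b = Sxy/Sxx = -58.564/2666.357143 = -0.021964
a = ȳ − b·x̄ = 4.4 − (-0.021964)·130.242857 = 7.260661
ŷ(132.5) = 7.260661 + (-0.021964)·132.5 = 4.350424
residual = y − ŷ = 4.41 − 4.350424 = 0.059576

0.060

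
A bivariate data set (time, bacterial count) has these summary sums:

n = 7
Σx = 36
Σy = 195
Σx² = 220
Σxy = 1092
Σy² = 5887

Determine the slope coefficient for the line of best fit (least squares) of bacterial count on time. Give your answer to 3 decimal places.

2.557

Sxx = Σx² − (Σx)²/n = 220 − 185.142857 = 34.857143
Sxy = Σxy − (Σx)(Σy)/n = 1092 − 1002.857143 = 89.142857
b = Sxy/Sxx = 89.142857/34.857143 = 2.557377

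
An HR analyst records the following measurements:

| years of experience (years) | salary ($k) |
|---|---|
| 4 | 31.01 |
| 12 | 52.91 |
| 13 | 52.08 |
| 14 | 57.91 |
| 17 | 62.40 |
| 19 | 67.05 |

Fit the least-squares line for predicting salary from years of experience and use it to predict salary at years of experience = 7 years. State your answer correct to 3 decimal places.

n = 6, Σx = 79, Σy = 323.36, Σxy = 4581.49, Σx² = 1175
Sxx = Σx² − (Σx)²/n = 1175 − 1040.166667 = 134.833333
Sxy = Σxy − (Σx)(Σy)/n = 4581.49 − 4257.573333 = 323.916667
b = Sxy/Sxx = 323.916667/134.833333 = 2.402349
a = ȳ − b·x̄ = 53.893333 − 2.402349·13.166667 = 22.262410
ŷ(7) = a + b·7 = 22.262410 + 2.402349·7 = 39.078850

39.079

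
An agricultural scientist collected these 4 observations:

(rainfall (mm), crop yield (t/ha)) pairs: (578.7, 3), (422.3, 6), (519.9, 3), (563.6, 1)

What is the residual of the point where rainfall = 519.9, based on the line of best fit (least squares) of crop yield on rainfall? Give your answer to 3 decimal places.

n = 4, Σx = 2084.5, Σy = 13, Σxy = 6393.2, Σx² = 1101171.95
Sxx = Σx² − (Σx)²/n = 1101171.95 − 1086285.0625 = 14886.8875
Sxy = Σxy − (Σx)(Σy)/n = 6393.2 − 6774.625 = -381.425
b = Sxy/Sxx = -381.425/14886.8875 = -0.025622
a = ȳ − b·x̄ = 3.25 − (-0.025622)·521.125 = 16.602026
ŷ(519.9) = 16.602026 + (-0.025622)·519.9 = 3.281386
residual = y − ŷ = 3 − 3.281386 = -0.281386

-0.281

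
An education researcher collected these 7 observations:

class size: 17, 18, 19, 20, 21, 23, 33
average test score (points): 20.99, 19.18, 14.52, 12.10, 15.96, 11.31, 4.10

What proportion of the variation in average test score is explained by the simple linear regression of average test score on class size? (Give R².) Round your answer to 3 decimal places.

0.840

n = 7, Σx = 151, Σy = 98.16, Σxy = 1950.54, Σx² = 3433, Σy² = 1565.1406
Sxx = Σx² − (Σx)²/n = 3433 − 3257.285714 = 175.714286
Sxy = Σxy − (Σx)(Σy)/n = 1950.54 − 2117.451429 = -166.911429
Syy = Σy² − (Σy)²/n = 1565.1406 − 1376.483657 = 188.656943
R² = Sxy²/(Sxx·Syy) = (-166.911429)²/(175.714286·188.656943) = 0.840412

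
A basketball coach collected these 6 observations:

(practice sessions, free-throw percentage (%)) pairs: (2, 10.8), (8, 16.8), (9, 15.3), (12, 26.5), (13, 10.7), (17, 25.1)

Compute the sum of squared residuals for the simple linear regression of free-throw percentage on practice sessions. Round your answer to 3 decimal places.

146.117

n = 6, Σx = 61, Σy = 105.2, Σxy = 1177.5, Σx² = 751, Σy² = 2079.72
Sxx = Σx² − (Σx)²/n = 751 − 620.166667 = 130.833333
Sxy = Σxy − (Σx)(Σy)/n = 1177.5 − 1069.533333 = 107.966667
Syy = Σy² − (Σy)²/n = 2079.72 − 1844.506667 = 235.213333
b = Sxy/Sxx = 107.966667/130.833333 = 0.825223
SSE = Syy − b·Sxy = 235.213333 − 0.825223·107.966667 = 146.116764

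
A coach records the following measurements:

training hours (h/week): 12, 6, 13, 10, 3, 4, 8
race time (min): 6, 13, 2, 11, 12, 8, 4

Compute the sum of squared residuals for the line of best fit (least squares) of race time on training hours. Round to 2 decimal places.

n = 7, Σx = 56, Σy = 56, Σxy = 386, Σx² = 538, Σy² = 554
Sxx = Σx² − (Σx)²/n = 538 − 448 = 90
Sxy = Σxy − (Σx)(Σy)/n = 386 − 448 = -62
Syy = Σy² − (Σy)²/n = 554 − 448 = 106
b = Sxy/Sxx = -62/90 = -0.688889
SSE = Syy − b·Sxy = 106 − (-0.688889)·(-62) = 63.288889

63.29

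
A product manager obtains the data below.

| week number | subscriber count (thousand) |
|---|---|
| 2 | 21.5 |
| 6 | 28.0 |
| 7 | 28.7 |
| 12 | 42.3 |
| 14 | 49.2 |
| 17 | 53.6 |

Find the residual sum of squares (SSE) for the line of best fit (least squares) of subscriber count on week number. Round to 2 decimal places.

n = 6, Σx = 58, Σy = 223.3, Σxy = 2519.5, Σx² = 718, Σy² = 9152.83
Sxx = Σx² − (Σx)²/n = 718 − 560.666667 = 157.333333
Sxy = Σxy − (Σx)(Σy)/n = 2519.5 − 2158.566667 = 360.933333
Syy = Σy² − (Σy)²/n = 9152.83 − 8310.481667 = 842.348333
b = Sxy/Sxx = 360.933333/157.333333 = 2.294068
SSE = Syy − b·Sxy = 842.348333 − 2.294068·360.933333 = 14.342797

14.34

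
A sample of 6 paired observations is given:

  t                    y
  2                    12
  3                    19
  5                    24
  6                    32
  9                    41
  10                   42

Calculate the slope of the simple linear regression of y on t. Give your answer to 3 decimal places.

3.744

n = 6, Σx = 35, Σy = 170, Σxy = 1182, Σx² = 255
Sxx = Σx² − (Σx)²/n = 255 − 204.166667 = 50.833333
Sxy = Σxy − (Σx)(Σy)/n = 1182 − 991.666667 = 190.333333
b = Sxy/Sxx = 190.333333/50.833333 = 3.744262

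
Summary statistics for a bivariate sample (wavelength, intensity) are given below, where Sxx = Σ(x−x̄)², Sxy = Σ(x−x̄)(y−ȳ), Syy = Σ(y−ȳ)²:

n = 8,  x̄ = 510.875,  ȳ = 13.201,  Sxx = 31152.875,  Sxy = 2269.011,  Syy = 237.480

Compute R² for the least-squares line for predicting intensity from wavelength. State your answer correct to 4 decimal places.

0.6959

R² = Sxy²/(Sxx·Syy) = (2269.011)²/(31152.875·237.48) = 0.695902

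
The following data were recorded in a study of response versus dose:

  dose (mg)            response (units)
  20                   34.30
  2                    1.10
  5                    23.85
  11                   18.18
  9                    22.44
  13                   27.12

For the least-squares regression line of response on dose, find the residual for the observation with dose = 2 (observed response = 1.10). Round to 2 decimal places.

n = 6, Σx = 60, Σy = 126.99, Σxy = 1561.95, Σx² = 800
Sxx = Σx² − (Σx)²/n = 800 − 600 = 200
Sxy = Σxy − (Σx)(Σy)/n = 1561.95 − 1269.9 = 292.05
b = Sxy/Sxx = 292.05/200 = 1.46025
a = ȳ − b·x̄ = 21.165 − 1.46025·10 = 6.5625
ŷ(2) = 6.5625 + 1.46025·2 = 9.483
residual = y − ŷ = 1.10 − 9.483 = -8.383

-8.38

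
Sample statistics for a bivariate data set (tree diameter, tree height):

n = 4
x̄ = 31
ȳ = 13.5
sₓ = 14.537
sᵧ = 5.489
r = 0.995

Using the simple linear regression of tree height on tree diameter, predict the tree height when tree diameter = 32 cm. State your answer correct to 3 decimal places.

13.876

b = r · sᵧ/sₓ = 0.995 · 5.489/14.537 = 0.375700
a = ȳ − b·x̄ = 13.5 − 0.375700·31 = 1.853291
ŷ(32) = a + b·32 = 1.853291 + 0.375700·32 = 13.875700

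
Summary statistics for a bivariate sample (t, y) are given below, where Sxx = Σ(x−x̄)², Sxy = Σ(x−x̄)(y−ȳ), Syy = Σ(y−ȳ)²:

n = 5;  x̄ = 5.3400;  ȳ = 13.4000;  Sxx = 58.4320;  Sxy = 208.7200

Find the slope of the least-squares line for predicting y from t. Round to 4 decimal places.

3.5720

b = Sxy/Sxx = 208.72/58.432 = 3.572015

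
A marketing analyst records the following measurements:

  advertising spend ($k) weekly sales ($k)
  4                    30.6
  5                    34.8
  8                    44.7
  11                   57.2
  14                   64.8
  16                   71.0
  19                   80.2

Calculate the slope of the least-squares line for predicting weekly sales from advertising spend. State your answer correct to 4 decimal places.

3.3016

n = 7, Σx = 77, Σy = 383.3, Σxy = 4850.2, Σx² = 1039
Sxx = Σx² − (Σx)²/n = 1039 − 847 = 192
Sxy = Σxy − (Σx)(Σy)/n = 4850.2 − 4216.3 = 633.9
b = Sxy/Sxx = 633.9/192 = 3.301563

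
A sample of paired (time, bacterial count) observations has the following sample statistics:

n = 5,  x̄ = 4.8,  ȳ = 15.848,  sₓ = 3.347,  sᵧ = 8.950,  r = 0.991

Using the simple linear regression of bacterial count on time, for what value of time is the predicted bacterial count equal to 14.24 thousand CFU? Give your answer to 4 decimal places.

4.1932

b = r · sᵧ/sₓ = 0.991 · 8.95/3.347 = 2.649970
a = ȳ − b·x̄ = 15.848 − 2.649970·4.8 = 3.128143
Set a + b·x = 14.24: x = (14.24 − 3.128143) / 2.649970 = 4.193201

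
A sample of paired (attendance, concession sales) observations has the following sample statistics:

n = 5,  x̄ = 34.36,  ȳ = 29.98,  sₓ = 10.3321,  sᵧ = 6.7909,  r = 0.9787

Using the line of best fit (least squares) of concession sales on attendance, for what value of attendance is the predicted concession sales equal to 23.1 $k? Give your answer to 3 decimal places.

23.665

b = r · sᵧ/sₓ = 0.9787 · 6.7909/10.3321 = 0.643263
a = ȳ − b·x̄ = 29.98 − 0.643263·34.36 = 7.877496
Set a + b·x = 23.1: x = (23.1 − 7.877496) / 0.643263 = 23.664524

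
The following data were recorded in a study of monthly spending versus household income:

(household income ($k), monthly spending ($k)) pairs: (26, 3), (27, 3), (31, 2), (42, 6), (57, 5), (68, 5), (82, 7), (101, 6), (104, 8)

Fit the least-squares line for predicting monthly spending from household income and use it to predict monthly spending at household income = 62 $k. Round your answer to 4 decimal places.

5.1231

n = 9, Σx = 538, Σy = 45, Σxy = 3110, Σx² = 39744
Sxx = Σx² − (Σx)²/n = 39744 − 32160.444444 = 7583.555556
Sxy = Σxy − (Σx)(Σy)/n = 3110 − 2690 = 420
b = Sxy/Sxx = 420/7583.555556 = 0.055383
a = ȳ − b·x̄ = 5 − 0.055383·59.777778 = 1.689328
ŷ(62) = a + b·62 = 1.689328 + 0.055383·62 = 5.123073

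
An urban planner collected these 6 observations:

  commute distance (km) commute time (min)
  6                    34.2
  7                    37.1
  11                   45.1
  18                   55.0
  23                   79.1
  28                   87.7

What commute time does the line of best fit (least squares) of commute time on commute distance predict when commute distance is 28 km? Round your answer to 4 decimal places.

86.9956

n = 6, Σx = 93, Σy = 338.2, Σxy = 6225.9, Σx² = 1843
Sxx = Σx² − (Σx)²/n = 1843 − 1441.5 = 401.5
Sxy = Σxy − (Σx)(Σy)/n = 6225.9 − 5242.1 = 983.8
b = Sxy/Sxx = 983.8/401.5 = 2.450311
a = ȳ − b·x̄ = 56.366667 − 2.450311·15.5 = 18.386841
ŷ(28) = a + b·28 = 18.386841 + 2.450311·28 = 86.995558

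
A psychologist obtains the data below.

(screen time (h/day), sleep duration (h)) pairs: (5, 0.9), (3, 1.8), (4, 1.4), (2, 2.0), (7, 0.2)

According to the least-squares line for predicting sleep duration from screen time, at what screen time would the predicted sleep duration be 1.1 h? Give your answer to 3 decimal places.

4.626

n = 5, Σx = 21, Σy = 6.3, Σxy = 20.9, Σx² = 103
Sxx = Σx² − (Σx)²/n = 103 − 88.2 = 14.8
Sxy = Σxy − (Σx)(Σy)/n = 20.9 − 26.46 = -5.56
b = Sxy/Sxx = -5.56/14.8 = -0.375676
a = ȳ − b·x̄ = 1.26 − (-0.375676)·4.2 = 2.837838
Set a + b·x = 1.1: x = (1.1 − 2.837838) / (-0.375676) = 4.625899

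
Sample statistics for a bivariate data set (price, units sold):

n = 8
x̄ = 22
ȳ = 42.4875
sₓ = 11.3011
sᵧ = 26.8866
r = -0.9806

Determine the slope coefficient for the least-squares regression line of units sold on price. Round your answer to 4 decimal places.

-2.3330

b = r · sᵧ/sₓ = -0.9806 · 26.8866/11.3011 = -2.332959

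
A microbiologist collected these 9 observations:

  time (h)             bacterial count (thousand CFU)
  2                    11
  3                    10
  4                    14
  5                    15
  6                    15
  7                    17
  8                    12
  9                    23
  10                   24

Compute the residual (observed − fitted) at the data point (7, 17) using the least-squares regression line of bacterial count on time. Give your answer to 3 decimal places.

-0.150

n = 9, Σx = 54, Σy = 141, Σxy = 935, Σx² = 384
Sxx = Σx² − (Σx)²/n = 384 − 324 = 60
Sxy = Σxy − (Σx)(Σy)/n = 935 − 846 = 89
b = Sxy/Sxx = 89/60 = 1.483333
a = ȳ − b·x̄ = 15.666667 − 1.483333·6 = 6.766667
ŷ(7) = 6.766667 + 1.483333·7 = 17.15
residual = y − ŷ = 17 − 17.15 = -0.15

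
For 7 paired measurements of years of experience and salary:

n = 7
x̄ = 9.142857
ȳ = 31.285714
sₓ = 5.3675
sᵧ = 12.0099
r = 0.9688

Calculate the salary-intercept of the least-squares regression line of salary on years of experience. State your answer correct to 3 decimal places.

11.467

b = r · sᵧ/sₓ = 0.9688 · 12.0099/5.3675 = 2.167711
a = ȳ − b·x̄ = 31.285714 − 2.167711·9.142857 = 11.466638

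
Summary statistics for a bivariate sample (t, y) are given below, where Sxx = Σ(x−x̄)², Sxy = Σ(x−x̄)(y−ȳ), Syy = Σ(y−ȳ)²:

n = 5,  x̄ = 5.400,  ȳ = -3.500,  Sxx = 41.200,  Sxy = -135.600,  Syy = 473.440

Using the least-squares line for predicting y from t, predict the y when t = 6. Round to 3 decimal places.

b = Sxy/Sxx = -135.6/41.2 = -3.291262
a = ȳ − b·x̄ = -3.5 − (-3.291262)·5.4 = 14.272816
ŷ(6) = a + b·6 = 14.272816 + (-3.291262)·6 = -5.474757

-5.475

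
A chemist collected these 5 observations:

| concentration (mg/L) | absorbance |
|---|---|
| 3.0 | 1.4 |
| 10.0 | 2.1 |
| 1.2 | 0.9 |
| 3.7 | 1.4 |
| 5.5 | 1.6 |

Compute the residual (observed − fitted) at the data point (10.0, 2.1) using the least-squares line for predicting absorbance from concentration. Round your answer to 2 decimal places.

n = 5, Σx = 23.4, Σy = 7.4, Σxy = 40.26, Σx² = 154.38
Sxx = Σx² − (Σx)²/n = 154.38 − 109.512 = 44.868
Sxy = Σxy − (Σx)(Σy)/n = 40.26 − 34.632 = 5.628
b = Sxy/Sxx = 5.628/44.868 = 0.125435
a = ȳ − b·x̄ = 1.48 − 0.125435·4.68 = 0.892966
ŷ(10.0) = 0.892966 + 0.125435·10 = 2.147312
residual = y − ŷ = 2.1 − 2.147312 = -0.047312

-0.05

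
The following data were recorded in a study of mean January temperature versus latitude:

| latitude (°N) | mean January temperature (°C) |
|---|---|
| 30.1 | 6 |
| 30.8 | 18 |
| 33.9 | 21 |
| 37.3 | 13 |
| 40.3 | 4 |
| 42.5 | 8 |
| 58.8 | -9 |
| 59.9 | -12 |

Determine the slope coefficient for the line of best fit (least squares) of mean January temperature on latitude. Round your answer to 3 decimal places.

n = 8, Σx = 333.6, Σy = 49, Σxy = 1185, Σx² = 14870.94
Sxx = Σx² − (Σx)²/n = 14870.94 − 13911.12 = 959.82
Sxy = Σxy − (Σx)(Σy)/n = 1185 − 2043.3 = -858.3
b = Sxy/Sxx = -858.3/959.82 = -0.894230

-0.894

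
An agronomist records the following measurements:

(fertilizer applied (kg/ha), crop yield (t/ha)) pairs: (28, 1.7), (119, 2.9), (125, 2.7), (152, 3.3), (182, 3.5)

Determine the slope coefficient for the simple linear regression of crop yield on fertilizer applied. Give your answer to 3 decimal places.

0.012

n = 5, Σx = 606, Σy = 14.1, Σxy = 1868.8, Σx² = 86798
Sxx = Σx² − (Σx)²/n = 86798 − 73447.2 = 13350.8
Sxy = Σxy − (Σx)(Σy)/n = 1868.8 − 1708.92 = 159.88
b = Sxy/Sxx = 159.88/13350.8 = 0.011975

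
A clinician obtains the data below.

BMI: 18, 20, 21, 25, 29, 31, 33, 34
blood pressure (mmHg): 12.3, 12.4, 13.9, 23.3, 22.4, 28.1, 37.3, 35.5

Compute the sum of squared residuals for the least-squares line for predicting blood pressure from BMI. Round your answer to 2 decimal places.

n = 8, Σx = 211, Σy = 185.2, Σxy = 5302.4, Σx² = 5837, Σy² = 4984.06
Sxx = Σx² − (Σx)²/n = 5837 − 5565.125 = 271.875
Sxy = Σxy − (Σx)(Σy)/n = 5302.4 − 4884.65 = 417.75
Syy = Σy² − (Σy)²/n = 4984.06 − 4287.38 = 696.68
b = Sxy/Sxx = 417.75/271.875 = 1.536552
SSE = Syy − b·Sxy = 696.68 − 1.536552·417.75 = 54.785517

54.79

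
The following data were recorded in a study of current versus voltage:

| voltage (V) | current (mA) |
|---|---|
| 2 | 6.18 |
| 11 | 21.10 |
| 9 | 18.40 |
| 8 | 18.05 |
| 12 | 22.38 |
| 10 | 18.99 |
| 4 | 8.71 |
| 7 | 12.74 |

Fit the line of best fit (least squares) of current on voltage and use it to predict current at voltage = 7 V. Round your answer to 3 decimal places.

n = 8, Σx = 63, Σy = 126.55, Σxy = 1136.94, Σx² = 579
Sxx = Σx² − (Σx)²/n = 579 − 496.125 = 82.875
Sxy = Σxy − (Σx)(Σy)/n = 1136.94 − 996.58125 = 140.35875
b = Sxy/Sxx = 140.35875/82.875 = 1.693620
a = ȳ − b·x̄ = 15.81875 − 1.693620·7.875 = 2.481493
ŷ(7) = a + b·7 = 2.481493 + 1.693620·7 = 14.336833

14.337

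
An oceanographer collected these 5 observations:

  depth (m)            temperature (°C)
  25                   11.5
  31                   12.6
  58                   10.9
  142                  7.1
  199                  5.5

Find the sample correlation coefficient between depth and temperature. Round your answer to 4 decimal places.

-0.9848

n = 5, Σx = 455, Σy = 47.6, Σxy = 3413, Σx² = 64715, Σy² = 490.48
Sxx = Σx² − (Σx)²/n = 64715 − 41405 = 23310
Sxy = Σxy − (Σx)(Σy)/n = 3413 − 4331.6 = -918.6
Syy = Σy² − (Σy)²/n = 490.48 − 453.152 = 37.328
r = Sxy/√(Sxx·Syy) = -918.6/√(870115.68) = -918.6/932.799914 = -0.984777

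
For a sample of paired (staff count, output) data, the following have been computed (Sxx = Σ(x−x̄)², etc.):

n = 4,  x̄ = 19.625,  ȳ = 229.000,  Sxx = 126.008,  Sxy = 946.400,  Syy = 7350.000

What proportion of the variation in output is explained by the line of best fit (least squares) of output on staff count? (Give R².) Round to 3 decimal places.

R² = Sxy²/(Sxx·Syy) = (946.4)²/(126.008·7350) = 0.967084

0.967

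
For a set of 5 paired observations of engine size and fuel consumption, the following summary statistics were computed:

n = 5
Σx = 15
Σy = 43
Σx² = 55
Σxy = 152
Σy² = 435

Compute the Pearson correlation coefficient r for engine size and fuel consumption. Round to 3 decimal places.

0.901

Sxx = Σx² − (Σx)²/n = 55 − 45 = 10
Sxy = Σxy − (Σx)(Σy)/n = 152 − 129 = 23
Syy = Σy² − (Σy)²/n = 435 − 369.8 = 65.2
r = Sxy/√(Sxx·Syy) = 23/√(652) = 23/25.534291 = 0.900750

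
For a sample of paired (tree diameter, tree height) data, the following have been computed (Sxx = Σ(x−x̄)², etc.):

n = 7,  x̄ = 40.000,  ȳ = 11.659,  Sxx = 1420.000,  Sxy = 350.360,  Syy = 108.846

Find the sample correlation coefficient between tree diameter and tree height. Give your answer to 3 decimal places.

0.891

r = Sxy/√(Sxx·Syy) = 350.36/√(154561.32) = 350.36/393.142875 = 0.891177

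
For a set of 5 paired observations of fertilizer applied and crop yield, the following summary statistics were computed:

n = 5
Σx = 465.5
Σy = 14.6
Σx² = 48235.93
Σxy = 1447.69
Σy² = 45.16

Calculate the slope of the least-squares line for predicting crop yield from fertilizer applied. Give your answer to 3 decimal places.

0.018

Sxx = Σx² − (Σx)²/n = 48235.93 − 43338.05 = 4897.88
Sxy = Σxy − (Σx)(Σy)/n = 1447.69 − 1359.26 = 88.43
b = Sxy/Sxx = 88.43/4897.88 = 0.018055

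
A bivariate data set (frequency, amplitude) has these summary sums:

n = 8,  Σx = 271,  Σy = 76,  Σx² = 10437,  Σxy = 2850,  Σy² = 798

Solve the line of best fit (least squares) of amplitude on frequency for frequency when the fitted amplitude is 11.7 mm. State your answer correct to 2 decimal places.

Sxx = Σx² − (Σx)²/n = 10437 − 9180.125 = 1256.875
Sxy = Σxy − (Σx)(Σy)/n = 2850 − 2574.5 = 275.5
b = Sxy/Sxx = 275.5/1256.875 = 0.219194
a = ȳ − b·x̄ = 9.5 − 0.219194·33.875 = 2.074789
Set a + b·x = 11.7: x = (11.7 − 2.074789) / 0.219194 = 43.911751

43.91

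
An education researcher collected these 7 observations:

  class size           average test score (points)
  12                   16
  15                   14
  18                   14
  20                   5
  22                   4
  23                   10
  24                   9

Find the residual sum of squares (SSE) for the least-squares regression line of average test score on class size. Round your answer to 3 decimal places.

n = 7, Σx = 134, Σy = 72, Σxy = 1288, Σx² = 2682, Σy² = 870
Sxx = Σx² − (Σx)²/n = 2682 − 2565.142857 = 116.857143
Sxy = Σxy − (Σx)(Σy)/n = 1288 − 1378.285714 = -90.285714
Syy = Σy² − (Σy)²/n = 870 − 740.571429 = 129.428571
b = Sxy/Sxx = -90.285714/116.857143 = -0.772616
SSE = Syy − b·Sxy = 129.428571 − (-0.772616)·(-90.285714) = 59.672372

59.672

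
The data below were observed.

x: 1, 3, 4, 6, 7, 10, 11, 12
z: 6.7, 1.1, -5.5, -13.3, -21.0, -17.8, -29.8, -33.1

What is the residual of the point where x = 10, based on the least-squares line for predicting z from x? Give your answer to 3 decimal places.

7.395

n = 8, Σx = 54, Σy = -112.7, Σxy = -1141.8, Σx² = 476
Sxx = Σx² − (Σx)²/n = 476 − 364.5 = 111.5
Sxy = Σxy − (Σx)(Σy)/n = -1141.8 − (-760.725) = -381.075
b = Sxy/Sxx = -381.075/111.5 = -3.417713
a = ȳ − b·x̄ = -14.0875 − (-3.417713)·6.75 = 8.982063
ŷ(10) = 8.982063 + (-3.417713)·10 = -25.195067
residual = y − ŷ = -17.8 − (-25.195067) = 7.395067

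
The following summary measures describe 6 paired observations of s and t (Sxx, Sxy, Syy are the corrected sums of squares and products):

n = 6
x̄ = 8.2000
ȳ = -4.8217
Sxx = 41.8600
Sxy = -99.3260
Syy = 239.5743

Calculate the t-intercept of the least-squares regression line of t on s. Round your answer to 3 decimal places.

14.635

b = Sxy/Sxx = -99.326/41.86 = -2.372814
a = ȳ − b·x̄ = -4.8217 − (-2.372814)·8.2 = 14.635376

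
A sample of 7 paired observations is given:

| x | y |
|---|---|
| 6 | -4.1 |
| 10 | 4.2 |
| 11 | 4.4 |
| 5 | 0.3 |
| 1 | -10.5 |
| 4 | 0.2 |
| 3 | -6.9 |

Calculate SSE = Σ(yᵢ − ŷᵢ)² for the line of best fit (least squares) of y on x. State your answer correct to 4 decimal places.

n = 7, Σx = 40, Σy = -12.4, Σxy = 36.9, Σx² = 308, Σy² = 211.8
Sxx = Σx² − (Σx)²/n = 308 − 228.571429 = 79.428571
Sxy = Σxy − (Σx)(Σy)/n = 36.9 − (-70.857143) = 107.757143
Syy = Σy² − (Σy)²/n = 211.8 − 21.965714 = 189.834286
b = Sxy/Sxx = 107.757143/79.428571 = 1.356655
SSE = Syy − b·Sxy = 189.834286 − 1.356655·107.757143 = 43.645054

43.6451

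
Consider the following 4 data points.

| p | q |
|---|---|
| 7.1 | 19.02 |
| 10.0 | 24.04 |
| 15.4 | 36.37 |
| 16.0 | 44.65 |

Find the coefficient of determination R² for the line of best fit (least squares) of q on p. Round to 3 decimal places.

0.936

n = 4, Σx = 48.5, Σy = 124.08, Σxy = 1649.94, Σx² = 643.57, Σy² = 4256.0814
Sxx = Σx² − (Σx)²/n = 643.57 − 588.0625 = 55.5075
Sxy = Σxy − (Σx)(Σy)/n = 1649.94 − 1504.47 = 145.47
Syy = Σy² − (Σy)²/n = 4256.0814 − 3848.9616 = 407.1198
R² = Sxy²/(Sxx·Syy) = (145.47)²/(55.5075·407.1198) = 0.936425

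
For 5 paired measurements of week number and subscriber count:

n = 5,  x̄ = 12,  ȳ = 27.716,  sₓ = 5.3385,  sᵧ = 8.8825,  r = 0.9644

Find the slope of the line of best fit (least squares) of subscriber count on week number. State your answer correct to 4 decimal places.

b = r · sᵧ/sₓ = 0.9644 · 8.8825/5.3385 = 1.604624

1.6046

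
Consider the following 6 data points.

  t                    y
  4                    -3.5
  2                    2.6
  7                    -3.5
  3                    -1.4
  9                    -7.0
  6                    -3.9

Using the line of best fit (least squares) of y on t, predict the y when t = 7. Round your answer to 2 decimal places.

n = 6, Σx = 31, Σy = -16.7, Σxy = -123.9, Σx² = 195
Sxx = Σx² − (Σx)²/n = 195 − 160.166667 = 34.833333
Sxy = Σxy − (Σx)(Σy)/n = -123.9 − (-86.283333) = -37.616667
b = Sxy/Sxx = -37.616667/34.833333 = -1.079904
a = ȳ − b·x̄ = -2.783333 − (-1.079904)·5.166667 = 2.796172
ŷ(7) = a + b·7 = 2.796172 + (-1.079904)·7 = -4.763158

-4.76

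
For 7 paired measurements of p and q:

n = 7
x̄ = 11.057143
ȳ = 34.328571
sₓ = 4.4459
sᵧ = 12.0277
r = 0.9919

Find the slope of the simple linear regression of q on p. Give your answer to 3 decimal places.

b = r · sᵧ/sₓ = 0.9919 · 12.0277/4.4459 = 2.683433

2.683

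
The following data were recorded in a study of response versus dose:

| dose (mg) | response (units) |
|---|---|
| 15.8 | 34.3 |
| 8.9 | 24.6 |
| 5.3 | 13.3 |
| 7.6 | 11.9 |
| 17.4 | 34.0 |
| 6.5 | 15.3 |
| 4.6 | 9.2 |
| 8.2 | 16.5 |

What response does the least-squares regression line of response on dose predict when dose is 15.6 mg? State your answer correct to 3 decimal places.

n = 8, Σx = 74.3, Σy = 159.1, Σxy = 1790.48, Σx² = 848.11
Sxx = Σx² − (Σx)²/n = 848.11 − 690.06125 = 158.04875
Sxy = Σxy − (Σx)(Σy)/n = 1790.48 − 1477.64125 = 312.83875
b = Sxy/Sxx = 312.83875/158.04875 = 1.979381
a = ȳ − b·x̄ = 19.8875 − 1.979381·9.2875 = 1.503996
ŷ(15.6) = a + b·15.6 = 1.503996 + 1.979381·15.6 = 32.382345

32.382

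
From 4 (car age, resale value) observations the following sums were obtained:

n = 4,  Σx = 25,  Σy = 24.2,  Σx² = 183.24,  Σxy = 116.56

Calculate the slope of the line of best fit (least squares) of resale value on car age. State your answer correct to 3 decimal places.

-1.285

Sxx = Σx² − (Σx)²/n = 183.24 − 156.25 = 26.99
Sxy = Σxy − (Σx)(Σy)/n = 116.56 − 151.25 = -34.69
b = Sxy/Sxx = -34.69/26.99 = -1.285291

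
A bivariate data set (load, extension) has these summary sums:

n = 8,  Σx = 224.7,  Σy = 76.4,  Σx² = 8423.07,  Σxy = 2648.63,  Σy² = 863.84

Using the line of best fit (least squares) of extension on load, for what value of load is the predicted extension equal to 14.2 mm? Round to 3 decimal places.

Sxx = Σx² − (Σx)²/n = 8423.07 − 6311.26125 = 2111.80875
Sxy = Σxy − (Σx)(Σy)/n = 2648.63 − 2145.885 = 502.745
b = Sxy/Sxx = 502.745/2111.80875 = 0.238064
a = ȳ − b·x̄ = 9.55 − 0.238064·28.0875 = 2.863386
Set a + b·x = 14.2: x = (14.2 − 2.863386) / 0.238064 = 47.620087

47.620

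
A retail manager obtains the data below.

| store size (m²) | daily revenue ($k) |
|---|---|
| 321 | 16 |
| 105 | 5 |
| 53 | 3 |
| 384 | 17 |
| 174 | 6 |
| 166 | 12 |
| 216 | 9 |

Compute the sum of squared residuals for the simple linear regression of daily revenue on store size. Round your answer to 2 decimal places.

n = 7, Σx = 1419, Σy = 68, Σxy = 17328, Σx² = 368819, Σy² = 840
Sxx = Σx² − (Σx)²/n = 368819 − 287651.571429 = 81167.428571
Sxy = Σxy − (Σx)(Σy)/n = 17328 − 13784.571429 = 3543.428571
Syy = Σy² − (Σy)²/n = 840 − 660.571429 = 179.428571
b = Sxy/Sxx = 3543.428571/81167.428571 = 0.043656
SSE = Syy − b·Sxy = 179.428571 − 0.043656·3543.428571 = 24.737382

24.74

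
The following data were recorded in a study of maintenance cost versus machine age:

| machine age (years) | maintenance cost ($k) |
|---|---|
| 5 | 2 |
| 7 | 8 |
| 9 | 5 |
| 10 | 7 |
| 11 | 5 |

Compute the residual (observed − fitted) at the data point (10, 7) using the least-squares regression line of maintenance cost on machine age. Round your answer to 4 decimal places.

0.9655

n = 5, Σx = 42, Σy = 27, Σxy = 236, Σx² = 376
Sxx = Σx² − (Σx)²/n = 376 − 352.8 = 23.2
Sxy = Σxy − (Σx)(Σy)/n = 236 − 226.8 = 9.2
b = Sxy/Sxx = 9.2/23.2 = 0.396552
a = ȳ − b·x̄ = 5.4 − 0.396552·8.4 = 2.068966
ŷ(10) = 2.068966 + 0.396552·10 = 6.034483
residual = y − ŷ = 7 − 6.034483 = 0.965517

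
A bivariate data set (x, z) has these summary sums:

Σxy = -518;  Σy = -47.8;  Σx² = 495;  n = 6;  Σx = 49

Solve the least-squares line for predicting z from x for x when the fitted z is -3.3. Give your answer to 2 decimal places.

Sxx = Σx² − (Σx)²/n = 495 − 400.166667 = 94.833333
Sxy = Σxy − (Σx)(Σy)/n = -518 − (-390.366667) = -127.633333
b = Sxy/Sxx = -127.633333/94.833333 = -1.345870
a = ȳ − b·x̄ = -7.966667 − (-1.345870)·8.166667 = 3.024605
Set a + b·x = -3.3: x = (-3.3 − 3.024605) / (-1.345870) = 4.699269

4.70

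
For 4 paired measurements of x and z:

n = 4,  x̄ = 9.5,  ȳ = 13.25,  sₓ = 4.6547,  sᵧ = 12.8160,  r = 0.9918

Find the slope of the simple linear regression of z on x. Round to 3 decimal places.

2.731

b = r · sᵧ/sₓ = 0.9918 · 12.816/4.6547 = 2.730769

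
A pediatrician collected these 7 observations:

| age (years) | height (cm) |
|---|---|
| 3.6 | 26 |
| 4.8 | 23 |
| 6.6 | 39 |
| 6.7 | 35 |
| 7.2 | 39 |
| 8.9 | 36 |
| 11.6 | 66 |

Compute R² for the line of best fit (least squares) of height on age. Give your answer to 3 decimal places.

n = 7, Σx = 49.4, Σy = 264, Σxy = 2062.7, Σx² = 390.06, Σy² = 11124
Sxx = Σx² − (Σx)²/n = 390.06 − 348.622857 = 41.437143
Sxy = Σxy − (Σx)(Σy)/n = 2062.7 − 1863.085714 = 199.614286
Syy = Σy² − (Σy)²/n = 11124 − 9956.571429 = 1167.428571
R² = Sxy²/(Sxx·Syy) = (199.614286)²/(41.437143·1167.428571) = 0.823689

0.824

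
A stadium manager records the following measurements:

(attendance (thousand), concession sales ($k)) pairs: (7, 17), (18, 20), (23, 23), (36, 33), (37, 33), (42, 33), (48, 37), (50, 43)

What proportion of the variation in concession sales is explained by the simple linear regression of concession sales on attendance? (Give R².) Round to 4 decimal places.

0.9519

n = 8, Σx = 261, Σy = 239, Σxy = 8729, Σx² = 10135, Σy² = 7703
Sxx = Σx² − (Σx)²/n = 10135 − 8515.125 = 1619.875
Sxy = Σxy − (Σx)(Σy)/n = 8729 − 7797.375 = 931.625
Syy = Σy² − (Σy)²/n = 7703 − 7140.125 = 562.875
R² = Sxy²/(Sxx·Syy) = (931.625)²/(1619.875·562.875) = 0.951894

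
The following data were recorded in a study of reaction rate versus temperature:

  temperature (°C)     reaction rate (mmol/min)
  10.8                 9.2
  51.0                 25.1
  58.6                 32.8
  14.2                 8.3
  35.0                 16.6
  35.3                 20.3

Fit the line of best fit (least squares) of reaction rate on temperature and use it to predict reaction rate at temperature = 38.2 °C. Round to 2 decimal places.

20.67

n = 6, Σx = 204.9, Σy = 112.3, Σxy = 4716.99, Σx² = 8824.33
Sxx = Σx² − (Σx)²/n = 8824.33 − 6997.335 = 1826.995
Sxy = Σxy − (Σx)(Σy)/n = 4716.99 − 3835.045 = 881.945
b = Sxy/Sxx = 881.945/1826.995 = 0.482730
a = ȳ − b·x̄ = 18.716667 − 0.482730·34.15 = 2.231443
ŷ(38.2) = a + b·38.2 = 2.231443 + 0.482730·38.2 = 20.671723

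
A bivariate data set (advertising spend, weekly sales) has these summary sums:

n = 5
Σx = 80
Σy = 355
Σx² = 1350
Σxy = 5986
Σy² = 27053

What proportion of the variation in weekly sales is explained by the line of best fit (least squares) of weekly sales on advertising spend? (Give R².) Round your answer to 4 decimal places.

0.7238

Sxx = Σx² − (Σx)²/n = 1350 − 1280 = 70
Sxy = Σxy − (Σx)(Σy)/n = 5986 − 5680 = 306
Syy = Σy² − (Σy)²/n = 27053 − 25205 = 1848
R² = Sxy²/(Sxx·Syy) = (306)²/(70·1848) = 0.723840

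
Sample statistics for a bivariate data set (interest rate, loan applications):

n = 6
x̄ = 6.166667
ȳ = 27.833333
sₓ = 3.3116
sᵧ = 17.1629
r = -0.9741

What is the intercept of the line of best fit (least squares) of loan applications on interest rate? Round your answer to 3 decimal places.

b = r · sᵧ/sₓ = -0.9741 · 17.1629/3.3116 = -5.048430
a = ȳ − b·x̄ = 27.833333 − (-5.048430)·6.166667 = 58.965320

58.965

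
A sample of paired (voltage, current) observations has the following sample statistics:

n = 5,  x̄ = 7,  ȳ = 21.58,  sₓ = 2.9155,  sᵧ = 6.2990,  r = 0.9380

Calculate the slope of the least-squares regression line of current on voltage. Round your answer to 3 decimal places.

2.027

b = r · sᵧ/sₓ = 0.938 · 6.299/2.9155 = 2.026569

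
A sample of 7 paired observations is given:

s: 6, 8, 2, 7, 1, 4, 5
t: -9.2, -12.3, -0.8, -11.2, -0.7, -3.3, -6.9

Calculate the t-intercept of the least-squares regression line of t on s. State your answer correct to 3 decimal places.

2.348

n = 7, Σx = 33, Σy = -44.4, Σxy = -282, Σx² = 195
Sxx = Σx² − (Σx)²/n = 195 − 155.571429 = 39.428571
Sxy = Σxy − (Σx)(Σy)/n = -282 − (-209.314286) = -72.685714
b = Sxy/Sxx = -72.685714/39.428571 = -1.843478
a = ȳ − b·x̄ = -6.342857 − (-1.843478)·4.714286 = 2.347826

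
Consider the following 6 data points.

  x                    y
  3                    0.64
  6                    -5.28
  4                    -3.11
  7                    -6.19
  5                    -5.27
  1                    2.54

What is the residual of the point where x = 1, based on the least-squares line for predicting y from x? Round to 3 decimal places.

0.018

n = 6, Σx = 26, Σy = -16.67, Σxy = -109.34, Σx² = 136
Sxx = Σx² − (Σx)²/n = 136 − 112.666667 = 23.333333
Sxy = Σxy − (Σx)(Σy)/n = -109.34 − (-72.236667) = -37.103333
b = Sxy/Sxx = -37.103333/23.333333 = -1.590143
a = ȳ − b·x̄ = -2.778333 − (-1.590143)·4.333333 = 4.112286
ŷ(1) = 4.112286 + (-1.590143)·1 = 2.522143
residual = y − ŷ = 2.54 − 2.522143 = 0.017857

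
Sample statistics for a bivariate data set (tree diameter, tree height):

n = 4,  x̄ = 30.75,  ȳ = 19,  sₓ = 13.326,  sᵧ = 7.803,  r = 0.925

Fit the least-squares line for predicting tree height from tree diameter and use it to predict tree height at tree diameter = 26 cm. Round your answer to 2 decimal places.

16.43

b = r · sᵧ/sₓ = 0.925 · 7.803/13.326 = 0.541631
a = ȳ − b·x̄ = 19 − 0.541631·30.75 = 2.344846
ŷ(26) = a + b·26 = 2.344846 + 0.541631·26 = 16.427253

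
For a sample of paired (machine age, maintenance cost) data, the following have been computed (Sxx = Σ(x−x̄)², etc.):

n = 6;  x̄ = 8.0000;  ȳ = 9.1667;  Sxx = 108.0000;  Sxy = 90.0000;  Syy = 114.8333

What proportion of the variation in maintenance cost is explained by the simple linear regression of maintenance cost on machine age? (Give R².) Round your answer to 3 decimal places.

R² = Sxy²/(Sxx·Syy) = (90)²/(108·114.8333) = 0.653121

0.653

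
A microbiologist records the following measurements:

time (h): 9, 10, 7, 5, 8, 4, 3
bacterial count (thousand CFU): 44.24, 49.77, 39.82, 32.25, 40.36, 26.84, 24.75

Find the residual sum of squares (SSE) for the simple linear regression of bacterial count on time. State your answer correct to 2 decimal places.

n = 7, Σx = 46, Σy = 258.03, Σxy = 1840.34, Σx² = 344, Σy² = 10021.8031
Sxx = Σx² − (Σx)²/n = 344 − 302.285714 = 41.714286
Sxy = Σxy − (Σx)(Σy)/n = 1840.34 − 1695.625714 = 144.714286
Syy = Σy² − (Σy)²/n = 10021.8031 − 9511.354414 = 510.448686
b = Sxy/Sxx = 144.714286/41.714286 = 3.469178
SSE = Syy − b·Sxy = 510.448686 − 3.469178·144.714286 = 8.409058

8.41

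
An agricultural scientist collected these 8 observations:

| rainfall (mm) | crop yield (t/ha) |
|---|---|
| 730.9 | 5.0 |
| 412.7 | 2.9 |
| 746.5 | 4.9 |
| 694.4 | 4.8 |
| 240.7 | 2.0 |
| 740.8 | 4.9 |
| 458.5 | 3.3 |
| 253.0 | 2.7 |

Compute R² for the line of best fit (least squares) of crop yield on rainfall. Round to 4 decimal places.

0.9685

n = 8, Σx = 4277.5, Σy = 30.5, Σxy = 18149.77, Σx² = 2624942.09, Σy² = 126.65
Sxx = Σx² − (Σx)²/n = 2624942.09 − 2287125.78125 = 337816.30875
Sxy = Σxy − (Σx)(Σy)/n = 18149.77 − 16307.96875 = 1841.80125
Syy = Σy² − (Σy)²/n = 126.65 − 116.28125 = 10.36875
R² = Sxy²/(Sxx·Syy) = (1841.80125)²/(337816.30875·10.36875) = 0.968453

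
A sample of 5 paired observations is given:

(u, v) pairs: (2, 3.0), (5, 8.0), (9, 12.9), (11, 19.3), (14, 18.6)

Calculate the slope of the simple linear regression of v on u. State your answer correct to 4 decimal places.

1.4101

n = 5, Σx = 41, Σy = 61.8, Σxy = 634.8, Σx² = 427
Sxx = Σx² − (Σx)²/n = 427 − 336.2 = 90.8
Sxy = Σxy − (Σx)(Σy)/n = 634.8 − 506.76 = 128.04
b = Sxy/Sxx = 128.04/90.8 = 1.410132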